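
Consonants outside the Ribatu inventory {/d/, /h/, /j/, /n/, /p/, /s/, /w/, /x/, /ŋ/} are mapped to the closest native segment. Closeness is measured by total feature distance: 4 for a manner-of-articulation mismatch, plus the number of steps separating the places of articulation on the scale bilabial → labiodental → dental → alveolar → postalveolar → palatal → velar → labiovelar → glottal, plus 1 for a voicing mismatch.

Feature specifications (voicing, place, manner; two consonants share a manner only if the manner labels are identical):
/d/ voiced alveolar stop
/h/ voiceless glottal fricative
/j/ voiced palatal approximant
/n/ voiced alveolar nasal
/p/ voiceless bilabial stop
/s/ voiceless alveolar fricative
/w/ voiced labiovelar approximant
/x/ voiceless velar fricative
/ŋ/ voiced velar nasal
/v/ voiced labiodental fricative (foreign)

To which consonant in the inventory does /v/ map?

/s/ is closest: same manner (fricative), place distance 2 (labiodental→alveolar), voicing differs (+1); total 3. Next closest is /d/ at distance 6.

s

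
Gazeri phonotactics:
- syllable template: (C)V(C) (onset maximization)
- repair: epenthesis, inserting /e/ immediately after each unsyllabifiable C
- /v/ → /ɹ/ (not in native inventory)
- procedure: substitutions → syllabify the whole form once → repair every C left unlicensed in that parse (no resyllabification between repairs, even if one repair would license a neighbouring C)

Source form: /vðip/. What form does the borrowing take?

ɹeðip

Substitution: /v/ → /ɹ/, giving /ɹðip/.
The consonants /ɹ/ cannot be parsed into a legal (C)V(C) syllable (at most one coda consonant is licensed; onsets are limited to one consonant).
Each unlicensed consonant becomes the onset of a new syllable: /ɹ/ → /ɹe/.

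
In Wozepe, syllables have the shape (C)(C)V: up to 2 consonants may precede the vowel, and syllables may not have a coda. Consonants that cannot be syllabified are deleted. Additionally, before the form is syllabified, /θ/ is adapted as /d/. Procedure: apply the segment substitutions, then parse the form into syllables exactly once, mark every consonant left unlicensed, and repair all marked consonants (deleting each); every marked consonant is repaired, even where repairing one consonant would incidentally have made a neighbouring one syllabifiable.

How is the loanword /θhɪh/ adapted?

dhɪ

Substitution: /θ/ → /d/, giving /dhɪh/.
Syllabifying with onset maximization leaves /h/ stranded (no codas are permitted; onsets may contain at most 2 consonants).
Deleting the stranded consonants removes /h/.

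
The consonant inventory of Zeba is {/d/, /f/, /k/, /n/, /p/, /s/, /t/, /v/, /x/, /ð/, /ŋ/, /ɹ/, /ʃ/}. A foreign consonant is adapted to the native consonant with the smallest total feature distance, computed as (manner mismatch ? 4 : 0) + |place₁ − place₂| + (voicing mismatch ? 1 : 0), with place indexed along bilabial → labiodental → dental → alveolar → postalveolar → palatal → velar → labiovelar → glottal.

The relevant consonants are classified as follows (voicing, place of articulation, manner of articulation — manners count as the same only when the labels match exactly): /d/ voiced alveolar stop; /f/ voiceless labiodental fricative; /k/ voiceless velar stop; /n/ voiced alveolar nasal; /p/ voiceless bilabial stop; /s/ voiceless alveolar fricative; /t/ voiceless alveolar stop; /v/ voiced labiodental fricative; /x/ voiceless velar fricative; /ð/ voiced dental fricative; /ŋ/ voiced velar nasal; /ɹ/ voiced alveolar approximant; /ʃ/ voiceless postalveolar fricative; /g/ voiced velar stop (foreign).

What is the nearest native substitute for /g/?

k

/k/ is closest: same manner (stop), place distance 0 (velar→velar), voicing differs (+1); total 1. Next closest is /d/ at distance 3.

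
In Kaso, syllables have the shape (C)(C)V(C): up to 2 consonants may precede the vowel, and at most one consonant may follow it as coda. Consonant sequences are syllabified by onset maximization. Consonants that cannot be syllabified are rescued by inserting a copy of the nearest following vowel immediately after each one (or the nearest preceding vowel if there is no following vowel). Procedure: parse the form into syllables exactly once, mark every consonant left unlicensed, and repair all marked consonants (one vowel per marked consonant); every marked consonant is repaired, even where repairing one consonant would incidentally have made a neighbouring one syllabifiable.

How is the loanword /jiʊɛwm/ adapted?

jiʊɛwmɛ

The consonants /m/ cannot be parsed into a legal (C)(C)V(C) syllable (at most one coda consonant is licensed; onsets may contain at most 2 consonants).
Inserting the epenthetic vowel yields /m/ → /mɛ/.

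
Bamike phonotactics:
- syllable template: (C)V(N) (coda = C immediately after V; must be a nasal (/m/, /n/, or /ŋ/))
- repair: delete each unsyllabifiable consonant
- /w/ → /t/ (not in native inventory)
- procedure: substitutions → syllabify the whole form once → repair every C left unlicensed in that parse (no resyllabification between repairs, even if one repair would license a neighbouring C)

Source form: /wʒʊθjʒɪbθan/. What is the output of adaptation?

ʒʊʒɪθan

Substitution: /w/ → /t/, giving /tʒʊθjʒɪbθan/.
Syllabifying with onset maximization leaves /t/, /θ/, /j/, /b/ stranded (only a nasal (/m/, /n/, or /ŋ/) is licensed in coda position; onsets are limited to one consonant).
Each unlicensed consonant is deleted: /t/, /θ/, /j/, /b/.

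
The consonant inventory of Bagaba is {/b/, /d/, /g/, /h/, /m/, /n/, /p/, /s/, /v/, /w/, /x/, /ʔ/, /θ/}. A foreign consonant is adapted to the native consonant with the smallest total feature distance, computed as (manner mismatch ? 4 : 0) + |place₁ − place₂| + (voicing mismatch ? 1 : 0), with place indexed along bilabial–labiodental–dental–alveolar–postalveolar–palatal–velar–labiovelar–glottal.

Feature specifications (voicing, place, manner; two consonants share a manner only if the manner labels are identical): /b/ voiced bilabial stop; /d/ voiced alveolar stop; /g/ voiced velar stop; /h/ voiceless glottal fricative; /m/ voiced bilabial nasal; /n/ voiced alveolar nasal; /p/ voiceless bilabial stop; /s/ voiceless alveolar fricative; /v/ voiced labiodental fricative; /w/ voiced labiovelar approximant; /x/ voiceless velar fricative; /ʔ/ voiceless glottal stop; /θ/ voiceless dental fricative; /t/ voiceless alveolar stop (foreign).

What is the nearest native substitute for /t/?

d

/d/ is closest: same manner (stop), place distance 0 (alveolar→alveolar), voicing differs (+1); total 1. Next closest is /p/ at distance 3.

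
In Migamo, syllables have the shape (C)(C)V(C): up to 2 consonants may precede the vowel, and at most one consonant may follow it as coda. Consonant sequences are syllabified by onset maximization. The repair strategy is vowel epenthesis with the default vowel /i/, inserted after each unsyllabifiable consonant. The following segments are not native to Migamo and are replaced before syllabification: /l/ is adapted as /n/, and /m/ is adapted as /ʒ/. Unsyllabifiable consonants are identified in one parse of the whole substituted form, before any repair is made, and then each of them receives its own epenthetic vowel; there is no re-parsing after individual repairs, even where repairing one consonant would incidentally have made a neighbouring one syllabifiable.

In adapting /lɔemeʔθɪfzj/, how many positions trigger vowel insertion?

After substitution the input is /nɔeʒeʔθɪfzj/.
The unsyllabifiable consonants are /z/, /j/; each receives one epenthetic vowel.

2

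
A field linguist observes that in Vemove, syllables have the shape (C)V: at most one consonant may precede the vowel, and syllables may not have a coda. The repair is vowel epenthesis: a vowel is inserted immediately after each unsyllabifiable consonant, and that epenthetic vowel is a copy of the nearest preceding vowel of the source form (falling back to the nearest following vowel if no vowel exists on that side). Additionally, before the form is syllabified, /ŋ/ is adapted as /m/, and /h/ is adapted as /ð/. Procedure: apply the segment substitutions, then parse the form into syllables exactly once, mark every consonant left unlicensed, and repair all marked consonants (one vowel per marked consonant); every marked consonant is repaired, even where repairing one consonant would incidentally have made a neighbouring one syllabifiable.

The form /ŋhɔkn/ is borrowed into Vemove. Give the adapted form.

Substitution: /ŋ/ → /m/, /h/ → /ð/, giving /mðɔkn/.
Syllabifying with onset maximization leaves /m/, /k/, /n/ stranded (no codas are permitted; onsets are limited to one consonant).
Epenthesis after each stranded consonant: /m/ → /mɔ/, /k/ → /kɔ/, /n/ → /nɔ/.

mɔðɔkɔnɔ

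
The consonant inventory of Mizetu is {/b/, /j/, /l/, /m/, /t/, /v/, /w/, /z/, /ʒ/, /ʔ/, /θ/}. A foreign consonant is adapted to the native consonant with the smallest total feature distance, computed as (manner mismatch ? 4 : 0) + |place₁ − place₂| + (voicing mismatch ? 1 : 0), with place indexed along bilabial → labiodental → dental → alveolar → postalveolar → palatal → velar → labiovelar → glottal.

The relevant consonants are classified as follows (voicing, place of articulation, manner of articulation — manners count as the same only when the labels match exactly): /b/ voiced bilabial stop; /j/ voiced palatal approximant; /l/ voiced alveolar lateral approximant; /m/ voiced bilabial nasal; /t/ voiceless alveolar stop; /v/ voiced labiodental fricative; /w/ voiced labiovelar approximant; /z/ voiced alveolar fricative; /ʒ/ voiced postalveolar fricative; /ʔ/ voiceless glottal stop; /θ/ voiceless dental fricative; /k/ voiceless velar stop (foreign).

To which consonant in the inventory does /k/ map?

/ʔ/ is closest: same manner (stop), place distance 2 (velar→glottal), same voicing; total 2. Next closest is /t/ at distance 3.

ʔ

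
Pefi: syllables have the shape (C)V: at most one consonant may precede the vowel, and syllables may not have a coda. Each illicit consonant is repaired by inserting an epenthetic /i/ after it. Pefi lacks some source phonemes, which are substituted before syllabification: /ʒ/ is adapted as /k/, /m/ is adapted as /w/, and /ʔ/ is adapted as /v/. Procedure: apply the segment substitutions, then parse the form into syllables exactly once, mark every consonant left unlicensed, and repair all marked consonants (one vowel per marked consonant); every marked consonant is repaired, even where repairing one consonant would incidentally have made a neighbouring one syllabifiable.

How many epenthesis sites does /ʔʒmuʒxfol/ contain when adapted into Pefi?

After substitution the input is /vkwukxfol/.
The unsyllabifiable consonants are /v/, /k/, /k/, /x/, /l/; each receives one epenthetic vowel.

5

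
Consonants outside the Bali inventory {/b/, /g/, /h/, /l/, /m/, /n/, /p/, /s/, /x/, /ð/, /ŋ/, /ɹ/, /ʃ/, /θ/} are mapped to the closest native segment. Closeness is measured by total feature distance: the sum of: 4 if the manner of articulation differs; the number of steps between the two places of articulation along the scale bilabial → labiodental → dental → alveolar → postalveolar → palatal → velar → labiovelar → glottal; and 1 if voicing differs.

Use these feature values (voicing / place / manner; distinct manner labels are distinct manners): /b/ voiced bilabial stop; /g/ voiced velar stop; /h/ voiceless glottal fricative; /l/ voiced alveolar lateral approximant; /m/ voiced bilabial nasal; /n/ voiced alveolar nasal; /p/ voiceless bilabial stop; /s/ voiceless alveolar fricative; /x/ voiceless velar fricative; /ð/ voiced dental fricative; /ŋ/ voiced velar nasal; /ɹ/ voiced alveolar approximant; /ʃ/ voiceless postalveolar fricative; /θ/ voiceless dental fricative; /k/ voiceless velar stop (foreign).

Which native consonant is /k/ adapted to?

/g/ is closest: same manner (stop), place distance 0 (velar→velar), voicing differs (+1); total 1. Next closest is /x/ at distance 4.

g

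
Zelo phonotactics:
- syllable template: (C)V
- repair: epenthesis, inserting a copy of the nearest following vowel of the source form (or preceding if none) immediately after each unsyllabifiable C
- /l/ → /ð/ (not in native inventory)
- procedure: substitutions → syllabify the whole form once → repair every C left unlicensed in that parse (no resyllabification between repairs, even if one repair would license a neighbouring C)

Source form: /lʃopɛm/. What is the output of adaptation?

Substitution: /l/ → /ð/, giving /ðʃopɛm/.
Syllabifying with onset maximization leaves /ð/, /m/ stranded (no codas are permitted; onsets are limited to one consonant).
Inserting the epenthetic vowel yields /ð/ → /ðo/, /m/ → /mɛ/.

ðoʃopɛmɛ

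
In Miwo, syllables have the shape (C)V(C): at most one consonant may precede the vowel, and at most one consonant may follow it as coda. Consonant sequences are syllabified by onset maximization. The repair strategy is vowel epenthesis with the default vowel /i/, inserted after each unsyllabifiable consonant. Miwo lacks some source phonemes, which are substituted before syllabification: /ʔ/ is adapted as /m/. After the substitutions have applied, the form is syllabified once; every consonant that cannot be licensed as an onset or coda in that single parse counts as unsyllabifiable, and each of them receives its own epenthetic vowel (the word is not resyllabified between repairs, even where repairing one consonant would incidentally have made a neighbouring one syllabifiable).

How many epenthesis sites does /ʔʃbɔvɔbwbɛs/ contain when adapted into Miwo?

3

After substitution the input is /mʃbɔvɔbwbɛs/.
The unsyllabifiable consonants are /m/, /ʃ/, /w/; each receives one epenthetic vowel.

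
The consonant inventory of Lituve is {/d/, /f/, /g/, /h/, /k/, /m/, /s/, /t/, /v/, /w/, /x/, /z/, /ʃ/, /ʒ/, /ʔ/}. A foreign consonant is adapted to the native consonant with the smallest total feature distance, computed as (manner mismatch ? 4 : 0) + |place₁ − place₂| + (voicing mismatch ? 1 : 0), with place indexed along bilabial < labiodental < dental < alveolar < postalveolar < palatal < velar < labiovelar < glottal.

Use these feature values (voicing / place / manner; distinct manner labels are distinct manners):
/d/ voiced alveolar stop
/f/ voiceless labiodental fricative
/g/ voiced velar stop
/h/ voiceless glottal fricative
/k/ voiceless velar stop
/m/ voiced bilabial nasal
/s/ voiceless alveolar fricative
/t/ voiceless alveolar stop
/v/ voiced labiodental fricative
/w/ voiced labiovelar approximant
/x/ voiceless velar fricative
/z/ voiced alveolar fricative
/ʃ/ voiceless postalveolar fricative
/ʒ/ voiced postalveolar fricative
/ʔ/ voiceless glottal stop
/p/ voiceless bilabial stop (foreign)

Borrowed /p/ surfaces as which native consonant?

t

/t/ is closest: same manner (stop), place distance 3 (bilabial→alveolar), same voicing; total 3. Next closest is /d/ at distance 4.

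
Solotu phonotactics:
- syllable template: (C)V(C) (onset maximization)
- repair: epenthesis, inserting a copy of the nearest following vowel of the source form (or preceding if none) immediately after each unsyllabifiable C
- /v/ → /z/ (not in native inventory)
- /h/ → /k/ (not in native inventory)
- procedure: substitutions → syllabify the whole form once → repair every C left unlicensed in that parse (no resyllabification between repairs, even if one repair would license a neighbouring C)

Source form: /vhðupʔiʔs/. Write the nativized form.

zukuðupʔiʔsi

Substitution: /v/ → /z/, /h/ → /k/, giving /zkðupʔiʔs/.
Syllabifying with onset maximization leaves /z/, /k/, /s/ stranded (at most one coda consonant is licensed; onsets are limited to one consonant).
Epenthesis after each stranded consonant: /z/ → /zu/, /k/ → /ku/, /s/ → /si/.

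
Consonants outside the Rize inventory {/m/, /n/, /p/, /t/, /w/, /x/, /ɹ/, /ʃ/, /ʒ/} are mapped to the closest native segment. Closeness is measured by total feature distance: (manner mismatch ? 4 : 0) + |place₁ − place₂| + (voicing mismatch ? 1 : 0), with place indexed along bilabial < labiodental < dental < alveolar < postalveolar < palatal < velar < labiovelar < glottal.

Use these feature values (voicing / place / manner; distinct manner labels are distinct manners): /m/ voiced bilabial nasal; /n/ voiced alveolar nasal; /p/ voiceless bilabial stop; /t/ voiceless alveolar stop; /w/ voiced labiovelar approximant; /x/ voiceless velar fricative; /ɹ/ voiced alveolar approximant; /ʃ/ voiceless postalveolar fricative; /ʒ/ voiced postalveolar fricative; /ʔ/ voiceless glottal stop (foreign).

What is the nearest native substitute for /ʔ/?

/t/ is closest: same manner (stop), place distance 5 (glottal→alveolar), same voicing; total 5. Next closest is /w/ at distance 6.

t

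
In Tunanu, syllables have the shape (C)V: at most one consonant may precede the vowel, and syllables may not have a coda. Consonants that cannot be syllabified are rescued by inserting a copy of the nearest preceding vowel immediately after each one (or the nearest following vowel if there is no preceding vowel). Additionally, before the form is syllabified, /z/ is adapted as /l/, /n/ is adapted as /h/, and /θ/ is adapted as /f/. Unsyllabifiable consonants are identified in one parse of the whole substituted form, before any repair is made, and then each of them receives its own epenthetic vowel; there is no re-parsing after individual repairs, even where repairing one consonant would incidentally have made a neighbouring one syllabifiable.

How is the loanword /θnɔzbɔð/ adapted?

fɔhɔlɔbɔðɔ

Substitution: /θ/ → /f/, /n/ → /h/, /z/ → /l/, giving /fhɔlbɔð/.
Under (C)V, the unsyllabifiable consonants are /f/, /l/, /ð/ (no codas are permitted; onsets are limited to one consonant).
Each unlicensed consonant becomes the onset of a new syllable: /f/ → /fɔ/, /l/ → /lɔ/, /ð/ → /ðɔ/.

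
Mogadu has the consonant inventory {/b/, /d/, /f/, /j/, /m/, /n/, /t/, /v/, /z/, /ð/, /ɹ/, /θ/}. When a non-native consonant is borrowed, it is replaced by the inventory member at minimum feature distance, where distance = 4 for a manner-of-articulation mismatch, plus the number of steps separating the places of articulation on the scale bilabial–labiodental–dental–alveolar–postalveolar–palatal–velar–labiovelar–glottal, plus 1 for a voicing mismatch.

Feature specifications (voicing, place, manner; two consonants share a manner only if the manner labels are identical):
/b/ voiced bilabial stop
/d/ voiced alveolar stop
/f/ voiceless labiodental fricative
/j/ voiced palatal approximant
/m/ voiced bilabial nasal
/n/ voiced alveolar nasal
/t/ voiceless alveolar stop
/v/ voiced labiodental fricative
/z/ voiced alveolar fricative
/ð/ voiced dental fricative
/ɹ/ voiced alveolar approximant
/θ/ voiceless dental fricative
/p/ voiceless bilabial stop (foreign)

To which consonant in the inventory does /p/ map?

b

/b/ is closest: same manner (stop), place distance 0 (bilabial→bilabial), voicing differs (+1); total 1. Next closest is /t/ at distance 3.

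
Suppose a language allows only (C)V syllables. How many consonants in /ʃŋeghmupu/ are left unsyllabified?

3

The consonants /ʃ/, /g/, /h/ cannot be parsed into a legal (C)V syllable (no codas are permitted; onsets are limited to one consonant).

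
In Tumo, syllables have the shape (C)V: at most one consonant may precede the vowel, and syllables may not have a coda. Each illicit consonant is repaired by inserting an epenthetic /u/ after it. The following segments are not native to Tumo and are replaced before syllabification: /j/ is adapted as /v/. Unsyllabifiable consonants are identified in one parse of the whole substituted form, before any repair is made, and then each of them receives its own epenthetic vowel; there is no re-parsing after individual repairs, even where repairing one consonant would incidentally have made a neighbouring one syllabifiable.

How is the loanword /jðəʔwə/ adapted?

Substitution: /j/ → /v/, giving /vðəʔwə/.
The consonants /v/, /ʔ/ cannot be parsed into a legal (C)V syllable (no codas are permitted; onsets are limited to one consonant).
Each unlicensed consonant becomes the onset of a new syllable: /v/ → /vu/, /ʔ/ → /ʔu/.

vuðəʔuwə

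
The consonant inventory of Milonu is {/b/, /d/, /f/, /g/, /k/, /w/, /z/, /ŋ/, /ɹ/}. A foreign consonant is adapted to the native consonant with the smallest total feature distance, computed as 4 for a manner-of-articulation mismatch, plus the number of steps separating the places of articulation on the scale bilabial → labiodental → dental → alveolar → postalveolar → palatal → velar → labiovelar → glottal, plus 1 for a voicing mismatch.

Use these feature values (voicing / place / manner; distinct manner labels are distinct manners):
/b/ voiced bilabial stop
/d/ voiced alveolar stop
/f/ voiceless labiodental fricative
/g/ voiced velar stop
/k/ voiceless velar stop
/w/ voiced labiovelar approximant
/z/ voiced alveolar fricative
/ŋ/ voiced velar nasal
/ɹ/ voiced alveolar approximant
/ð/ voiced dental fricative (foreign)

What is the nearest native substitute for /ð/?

/z/ is closest: same manner (fricative), place distance 1 (dental→alveolar), same voicing; total 1. Next closest is /f/ at distance 2.

z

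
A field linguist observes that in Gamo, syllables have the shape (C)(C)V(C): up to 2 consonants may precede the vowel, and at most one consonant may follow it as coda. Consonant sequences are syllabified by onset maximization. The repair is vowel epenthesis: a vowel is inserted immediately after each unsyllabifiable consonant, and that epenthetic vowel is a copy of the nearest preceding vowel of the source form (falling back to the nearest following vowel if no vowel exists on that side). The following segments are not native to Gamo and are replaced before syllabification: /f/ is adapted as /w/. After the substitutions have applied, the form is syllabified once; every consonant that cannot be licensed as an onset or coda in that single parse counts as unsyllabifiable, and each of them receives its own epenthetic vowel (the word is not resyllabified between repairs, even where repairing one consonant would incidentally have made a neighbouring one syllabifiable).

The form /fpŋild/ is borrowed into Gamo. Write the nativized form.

wipŋildi

Substitution: /f/ → /w/, giving /wpŋild/.
Under (C)(C)V(C), the unsyllabifiable consonants are /w/, /d/ (at most one coda consonant is licensed; onsets may contain at most 2 consonants).
Epenthesis after each stranded consonant: /w/ → /wi/, /d/ → /di/.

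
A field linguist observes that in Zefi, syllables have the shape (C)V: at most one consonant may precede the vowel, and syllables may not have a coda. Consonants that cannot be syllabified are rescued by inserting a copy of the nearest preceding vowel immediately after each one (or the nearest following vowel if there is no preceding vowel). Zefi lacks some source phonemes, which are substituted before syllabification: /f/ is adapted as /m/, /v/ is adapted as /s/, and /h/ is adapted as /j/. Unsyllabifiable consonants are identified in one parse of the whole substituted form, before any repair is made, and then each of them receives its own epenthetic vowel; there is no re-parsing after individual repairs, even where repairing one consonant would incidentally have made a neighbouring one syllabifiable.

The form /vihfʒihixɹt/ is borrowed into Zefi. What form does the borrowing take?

Substitution: /v/ → /s/, /h/ → /j/, /f/ → /m/, giving /sijmʒijixɹt/.
Syllabifying with onset maximization leaves /j/, /m/, /x/, /ɹ/, /t/ stranded (no codas are permitted; onsets are limited to one consonant).
Epenthesis after each stranded consonant: /j/ → /ji/, /m/ → /mi/, /x/ → /xi/, /ɹ/ → /ɹi/, /t/ → /ti/.

sijimiʒijixiɹiti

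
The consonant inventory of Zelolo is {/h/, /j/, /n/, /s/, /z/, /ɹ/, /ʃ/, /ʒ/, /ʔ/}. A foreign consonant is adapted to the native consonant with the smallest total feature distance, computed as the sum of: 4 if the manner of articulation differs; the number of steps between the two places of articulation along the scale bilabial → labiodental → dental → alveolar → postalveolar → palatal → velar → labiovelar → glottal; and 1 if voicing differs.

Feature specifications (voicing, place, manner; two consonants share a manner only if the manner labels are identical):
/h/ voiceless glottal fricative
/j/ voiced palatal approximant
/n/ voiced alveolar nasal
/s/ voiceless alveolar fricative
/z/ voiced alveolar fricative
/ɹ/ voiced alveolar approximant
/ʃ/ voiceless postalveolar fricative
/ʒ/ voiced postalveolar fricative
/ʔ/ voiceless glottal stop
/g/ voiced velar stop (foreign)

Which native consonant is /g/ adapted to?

ʔ

/ʔ/ is closest: same manner (stop), place distance 2 (velar→glottal), voicing differs (+1); total 3. Next closest is /j/ at distance 5.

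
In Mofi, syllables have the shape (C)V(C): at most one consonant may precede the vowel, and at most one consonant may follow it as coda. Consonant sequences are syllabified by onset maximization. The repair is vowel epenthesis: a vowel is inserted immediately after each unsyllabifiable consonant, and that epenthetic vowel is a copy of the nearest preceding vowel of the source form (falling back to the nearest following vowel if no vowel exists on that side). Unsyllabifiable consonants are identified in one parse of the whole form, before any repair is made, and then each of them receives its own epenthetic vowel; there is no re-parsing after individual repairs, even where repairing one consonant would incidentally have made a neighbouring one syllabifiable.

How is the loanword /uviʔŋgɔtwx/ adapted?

uviʔŋigɔtwɔxɔ

Syllabifying with onset maximization leaves /ŋ/, /w/, /x/ stranded (at most one coda consonant is licensed; onsets are limited to one consonant).
Inserting the epenthetic vowel yields /ŋ/ → /ŋi/, /w/ → /wɔ/, /x/ → /xɔ/.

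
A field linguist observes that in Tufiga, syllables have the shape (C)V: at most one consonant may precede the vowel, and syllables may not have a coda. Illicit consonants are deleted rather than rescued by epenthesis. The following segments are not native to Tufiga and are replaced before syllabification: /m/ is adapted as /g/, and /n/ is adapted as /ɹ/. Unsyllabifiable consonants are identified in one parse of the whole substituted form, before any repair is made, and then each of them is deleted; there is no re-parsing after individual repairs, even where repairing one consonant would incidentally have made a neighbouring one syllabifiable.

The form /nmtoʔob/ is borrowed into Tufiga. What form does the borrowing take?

Substitution: /n/ → /ɹ/, /m/ → /g/, giving /ɹgtoʔob/.
Syllabifying with onset maximization leaves /ɹ/, /g/, /b/ stranded (no codas are permitted; onsets are limited to one consonant).
Each unlicensed consonant is deleted: /ɹ/, /g/, /b/.

toʔo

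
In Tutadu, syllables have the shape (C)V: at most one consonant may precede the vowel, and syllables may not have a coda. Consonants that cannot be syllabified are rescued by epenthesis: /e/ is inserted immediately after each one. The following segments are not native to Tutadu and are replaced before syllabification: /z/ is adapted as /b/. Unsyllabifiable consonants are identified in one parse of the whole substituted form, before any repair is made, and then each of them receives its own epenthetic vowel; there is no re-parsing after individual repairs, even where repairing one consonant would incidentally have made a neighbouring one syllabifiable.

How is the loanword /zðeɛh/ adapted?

beðeɛhe

Substitution: /z/ → /b/, giving /bðeɛh/.
The consonants /b/, /h/ cannot be parsed into a legal (C)V syllable (no codas are permitted; onsets are limited to one consonant).
Epenthesis after each stranded consonant: /b/ → /be/, /h/ → /he/.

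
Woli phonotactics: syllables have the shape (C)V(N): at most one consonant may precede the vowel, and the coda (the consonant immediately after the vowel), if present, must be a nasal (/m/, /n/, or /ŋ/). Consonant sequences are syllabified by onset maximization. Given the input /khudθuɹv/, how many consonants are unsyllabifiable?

Syllabifying with onset maximization leaves /k/, /d/, /ɹ/, /v/ stranded (only a nasal (/m/, /n/, or /ŋ/) is licensed in coda position; onsets are limited to one consonant).

4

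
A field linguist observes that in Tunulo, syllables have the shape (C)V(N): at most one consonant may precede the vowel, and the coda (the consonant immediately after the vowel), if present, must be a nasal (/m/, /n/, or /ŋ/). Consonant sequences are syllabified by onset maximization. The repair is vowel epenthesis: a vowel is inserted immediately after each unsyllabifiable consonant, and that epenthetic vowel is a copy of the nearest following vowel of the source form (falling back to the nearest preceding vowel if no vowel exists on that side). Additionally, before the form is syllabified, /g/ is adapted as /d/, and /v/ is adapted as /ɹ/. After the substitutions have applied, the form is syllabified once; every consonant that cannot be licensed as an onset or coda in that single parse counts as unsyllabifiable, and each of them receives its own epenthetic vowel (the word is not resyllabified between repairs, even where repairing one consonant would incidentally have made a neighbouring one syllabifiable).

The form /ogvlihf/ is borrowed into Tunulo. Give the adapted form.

Substitution: /g/ → /d/, /v/ → /ɹ/, giving /odɹlihf/.
The consonants /d/, /ɹ/, /h/, /f/ cannot be parsed into a legal (C)V(N) syllable (only a nasal (/m/, /n/, or /ŋ/) is licensed in coda position; onsets are limited to one consonant).
Epenthesis after each stranded consonant: /d/ → /di/, /ɹ/ → /ɹi/, /h/ → /hi/, /f/ → /fi/.

odiɹilihifi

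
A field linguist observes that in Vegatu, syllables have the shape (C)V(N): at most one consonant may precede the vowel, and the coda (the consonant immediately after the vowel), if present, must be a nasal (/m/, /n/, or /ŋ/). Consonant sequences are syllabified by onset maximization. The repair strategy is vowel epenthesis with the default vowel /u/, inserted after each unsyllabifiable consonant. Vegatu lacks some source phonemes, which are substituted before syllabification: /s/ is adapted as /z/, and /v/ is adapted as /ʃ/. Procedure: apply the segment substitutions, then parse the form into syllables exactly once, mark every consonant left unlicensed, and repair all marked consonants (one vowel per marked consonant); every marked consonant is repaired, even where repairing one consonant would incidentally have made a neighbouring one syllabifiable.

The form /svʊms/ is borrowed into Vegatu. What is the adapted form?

Substitution: /s/ → /z/, /v/ → /ʃ/, giving /zʃʊmz/.
Under (C)V(N), the unsyllabifiable consonants are /z/, /z/ (only a nasal (/m/, /n/, or /ŋ/) is licensed in coda position; onsets are limited to one consonant).
Inserting the epenthetic vowel yields /z/ → /zu/, /z/ → /zu/.

zuʃʊmzu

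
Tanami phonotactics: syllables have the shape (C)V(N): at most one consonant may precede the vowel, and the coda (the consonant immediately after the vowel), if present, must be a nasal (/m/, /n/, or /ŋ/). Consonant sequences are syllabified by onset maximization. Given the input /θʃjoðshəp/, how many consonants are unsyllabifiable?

5

Syllabifying with onset maximization leaves /θ/, /ʃ/, /ð/, /s/, /p/ stranded (only a nasal (/m/, /n/, or /ŋ/) is licensed in coda position; onsets are limited to one consonant).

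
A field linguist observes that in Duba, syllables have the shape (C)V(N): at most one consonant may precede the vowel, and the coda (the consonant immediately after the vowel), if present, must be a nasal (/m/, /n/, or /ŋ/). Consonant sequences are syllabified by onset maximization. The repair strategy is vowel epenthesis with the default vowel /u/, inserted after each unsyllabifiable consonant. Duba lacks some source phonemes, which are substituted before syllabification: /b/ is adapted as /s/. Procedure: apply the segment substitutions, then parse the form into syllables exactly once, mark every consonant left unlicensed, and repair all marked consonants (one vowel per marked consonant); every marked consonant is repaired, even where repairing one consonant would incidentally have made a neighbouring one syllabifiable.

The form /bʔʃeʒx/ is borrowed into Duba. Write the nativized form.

suʔuʃeʒuxu

Substitution: /b/ → /s/, giving /sʔʃeʒx/.
The consonants /s/, /ʔ/, /ʒ/, /x/ cannot be parsed into a legal (C)V(N) syllable (only a nasal (/m/, /n/, or /ŋ/) is licensed in coda position; onsets are limited to one consonant).
Each unlicensed consonant becomes the onset of a new syllable: /s/ → /su/, /ʔ/ → /ʔu/, /ʒ/ → /ʒu/, /x/ → /xu/.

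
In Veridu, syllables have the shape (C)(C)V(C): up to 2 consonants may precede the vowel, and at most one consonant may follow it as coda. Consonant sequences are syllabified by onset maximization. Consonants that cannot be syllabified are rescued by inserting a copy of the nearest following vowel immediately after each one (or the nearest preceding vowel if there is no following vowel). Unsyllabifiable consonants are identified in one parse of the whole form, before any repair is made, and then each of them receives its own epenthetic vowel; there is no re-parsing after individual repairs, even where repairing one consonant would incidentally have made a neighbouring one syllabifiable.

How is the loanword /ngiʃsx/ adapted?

ngiʃsixi

Syllabifying with onset maximization leaves /s/, /x/ stranded (at most one coda consonant is licensed; onsets may contain at most 2 consonants).
Each unlicensed consonant becomes the onset of a new syllable: /s/ → /si/, /x/ → /xi/.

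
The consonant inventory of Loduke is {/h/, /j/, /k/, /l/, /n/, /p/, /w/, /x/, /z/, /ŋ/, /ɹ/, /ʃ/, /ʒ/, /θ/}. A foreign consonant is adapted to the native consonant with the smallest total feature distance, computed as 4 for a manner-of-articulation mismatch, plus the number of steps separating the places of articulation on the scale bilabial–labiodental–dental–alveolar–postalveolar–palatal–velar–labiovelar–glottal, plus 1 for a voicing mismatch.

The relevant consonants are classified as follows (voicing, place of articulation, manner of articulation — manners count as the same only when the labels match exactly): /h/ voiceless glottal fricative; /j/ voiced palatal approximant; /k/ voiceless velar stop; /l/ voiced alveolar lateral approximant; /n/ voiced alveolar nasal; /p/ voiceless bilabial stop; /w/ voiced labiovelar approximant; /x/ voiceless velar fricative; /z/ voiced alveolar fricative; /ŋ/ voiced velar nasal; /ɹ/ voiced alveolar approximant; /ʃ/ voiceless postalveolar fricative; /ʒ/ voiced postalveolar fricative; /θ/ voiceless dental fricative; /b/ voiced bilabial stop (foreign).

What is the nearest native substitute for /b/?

/p/ is closest: same manner (stop), place distance 0 (bilabial→bilabial), voicing differs (+1); total 1. Next closest is /k/ at distance 7.

p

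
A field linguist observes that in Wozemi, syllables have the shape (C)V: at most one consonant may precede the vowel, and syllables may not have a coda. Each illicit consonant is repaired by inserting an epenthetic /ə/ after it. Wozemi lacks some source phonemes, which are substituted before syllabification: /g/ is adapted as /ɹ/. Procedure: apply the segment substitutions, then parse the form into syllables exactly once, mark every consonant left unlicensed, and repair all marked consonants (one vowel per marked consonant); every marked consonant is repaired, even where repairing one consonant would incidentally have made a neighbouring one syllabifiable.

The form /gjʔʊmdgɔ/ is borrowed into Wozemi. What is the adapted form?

Substitution: /g/ → /ɹ/, giving /ɹjʔʊmdɹɔ/.
Syllabifying with onset maximization leaves /ɹ/, /j/, /m/, /d/ stranded (no codas are permitted; onsets are limited to one consonant).
Epenthesis after each stranded consonant: /ɹ/ → /ɹə/, /j/ → /jə/, /m/ → /mə/, /d/ → /də/.

ɹəjəʔʊmədəɹɔ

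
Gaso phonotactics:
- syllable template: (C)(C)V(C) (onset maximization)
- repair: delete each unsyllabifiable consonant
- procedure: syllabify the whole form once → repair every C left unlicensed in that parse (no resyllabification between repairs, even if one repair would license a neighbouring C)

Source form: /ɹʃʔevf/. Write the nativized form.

Syllabifying with onset maximization leaves /ɹ/, /f/ stranded (at most one coda consonant is licensed; onsets may contain at most 2 consonants).
Deletion applies to /ɹ/, /f/.

ʃʔev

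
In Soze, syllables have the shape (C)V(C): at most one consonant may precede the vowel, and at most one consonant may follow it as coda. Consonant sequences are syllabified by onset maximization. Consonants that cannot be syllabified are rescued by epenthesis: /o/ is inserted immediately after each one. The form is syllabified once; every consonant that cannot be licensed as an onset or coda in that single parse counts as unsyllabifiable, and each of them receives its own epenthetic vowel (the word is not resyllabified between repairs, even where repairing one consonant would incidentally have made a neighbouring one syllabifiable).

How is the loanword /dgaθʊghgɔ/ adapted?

dogaθʊghogɔ

Syllabifying with onset maximization leaves /d/, /h/ stranded (at most one coda consonant is licensed; onsets are limited to one consonant).
Epenthesis after each stranded consonant: /d/ → /do/, /h/ → /ho/.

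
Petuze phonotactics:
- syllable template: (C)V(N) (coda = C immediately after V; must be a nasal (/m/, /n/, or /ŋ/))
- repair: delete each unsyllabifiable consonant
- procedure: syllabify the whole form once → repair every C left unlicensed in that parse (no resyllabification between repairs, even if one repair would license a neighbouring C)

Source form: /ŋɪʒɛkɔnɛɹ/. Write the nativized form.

ŋɪʒɛkɔnɛ

Syllabifying with onset maximization leaves /ɹ/ stranded (only a nasal (/m/, /n/, or /ŋ/) is licensed in coda position; onsets are limited to one consonant).
Deletion applies to /ɹ/.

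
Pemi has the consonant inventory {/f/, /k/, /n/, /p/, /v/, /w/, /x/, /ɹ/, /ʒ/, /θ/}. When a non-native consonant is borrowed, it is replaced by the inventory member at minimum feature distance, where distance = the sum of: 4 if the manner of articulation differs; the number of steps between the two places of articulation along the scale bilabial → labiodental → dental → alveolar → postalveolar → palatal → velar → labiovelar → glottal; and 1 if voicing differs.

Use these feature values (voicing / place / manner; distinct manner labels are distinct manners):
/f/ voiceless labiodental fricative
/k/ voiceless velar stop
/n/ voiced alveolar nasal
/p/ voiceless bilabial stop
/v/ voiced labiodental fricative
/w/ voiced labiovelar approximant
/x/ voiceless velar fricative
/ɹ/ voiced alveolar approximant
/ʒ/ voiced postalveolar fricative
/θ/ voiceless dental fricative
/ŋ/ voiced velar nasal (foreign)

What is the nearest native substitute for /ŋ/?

n

/n/ is closest: same manner (nasal), place distance 3 (velar→alveolar), same voicing; total 3. Next closest is /k/ at distance 5.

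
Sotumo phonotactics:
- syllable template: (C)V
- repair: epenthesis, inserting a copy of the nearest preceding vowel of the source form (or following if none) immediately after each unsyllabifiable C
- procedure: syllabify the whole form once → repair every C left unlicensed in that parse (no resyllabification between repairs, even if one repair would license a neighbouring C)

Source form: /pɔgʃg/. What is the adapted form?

pɔgɔʃɔgɔ

Under (C)V, the unsyllabifiable consonants are /g/, /ʃ/, /g/ (no codas are permitted; onsets are limited to one consonant).
Inserting the epenthetic vowel yields /g/ → /gɔ/, /ʃ/ → /ʃɔ/, /g/ → /gɔ/.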